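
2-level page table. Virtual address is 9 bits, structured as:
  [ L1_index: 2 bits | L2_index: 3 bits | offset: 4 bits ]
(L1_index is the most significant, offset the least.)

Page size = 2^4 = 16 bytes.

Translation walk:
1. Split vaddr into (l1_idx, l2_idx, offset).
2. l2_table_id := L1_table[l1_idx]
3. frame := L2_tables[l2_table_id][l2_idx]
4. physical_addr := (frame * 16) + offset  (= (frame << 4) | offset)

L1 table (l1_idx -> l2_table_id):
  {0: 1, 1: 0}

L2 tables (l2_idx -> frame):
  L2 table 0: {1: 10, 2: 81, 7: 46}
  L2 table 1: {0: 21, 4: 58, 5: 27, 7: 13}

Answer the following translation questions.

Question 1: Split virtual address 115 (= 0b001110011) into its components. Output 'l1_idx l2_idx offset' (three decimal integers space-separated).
vaddr = 115 = 0b001110011
  top 2 bits -> l1_idx = 0
  next 3 bits -> l2_idx = 7
  bottom 4 bits -> offset = 3

Answer: 0 7 3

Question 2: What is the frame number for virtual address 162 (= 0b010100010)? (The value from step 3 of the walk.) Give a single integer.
Answer: 81

Derivation:
vaddr = 162: l1_idx=1, l2_idx=2
L1[1] = 0; L2[0][2] = 81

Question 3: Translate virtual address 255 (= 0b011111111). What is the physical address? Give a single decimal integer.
vaddr = 255 = 0b011111111
Split: l1_idx=1, l2_idx=7, offset=15
L1[1] = 0
L2[0][7] = 46
paddr = 46 * 16 + 15 = 751

Answer: 751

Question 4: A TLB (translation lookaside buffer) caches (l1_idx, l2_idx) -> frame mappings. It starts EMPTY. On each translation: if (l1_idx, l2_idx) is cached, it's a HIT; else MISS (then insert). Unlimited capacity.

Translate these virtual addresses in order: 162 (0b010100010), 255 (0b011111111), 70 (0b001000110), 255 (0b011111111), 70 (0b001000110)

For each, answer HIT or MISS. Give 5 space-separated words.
vaddr=162: (1,2) not in TLB -> MISS, insert
vaddr=255: (1,7) not in TLB -> MISS, insert
vaddr=70: (0,4) not in TLB -> MISS, insert
vaddr=255: (1,7) in TLB -> HIT
vaddr=70: (0,4) in TLB -> HIT

Answer: MISS MISS MISS HIT HIT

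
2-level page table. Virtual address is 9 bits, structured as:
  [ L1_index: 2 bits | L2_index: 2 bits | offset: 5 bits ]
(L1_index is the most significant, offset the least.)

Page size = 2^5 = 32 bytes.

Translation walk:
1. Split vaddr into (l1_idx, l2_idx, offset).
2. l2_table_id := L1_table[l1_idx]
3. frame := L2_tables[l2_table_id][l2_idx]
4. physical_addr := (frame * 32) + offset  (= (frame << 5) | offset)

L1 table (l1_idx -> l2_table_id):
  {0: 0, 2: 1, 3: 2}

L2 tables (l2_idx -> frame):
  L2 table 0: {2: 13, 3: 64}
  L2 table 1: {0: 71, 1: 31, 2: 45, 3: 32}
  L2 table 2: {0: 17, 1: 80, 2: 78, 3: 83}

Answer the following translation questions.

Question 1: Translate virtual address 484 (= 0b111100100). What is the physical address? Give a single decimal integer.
vaddr = 484 = 0b111100100
Split: l1_idx=3, l2_idx=3, offset=4
L1[3] = 2
L2[2][3] = 83
paddr = 83 * 32 + 4 = 2660

Answer: 2660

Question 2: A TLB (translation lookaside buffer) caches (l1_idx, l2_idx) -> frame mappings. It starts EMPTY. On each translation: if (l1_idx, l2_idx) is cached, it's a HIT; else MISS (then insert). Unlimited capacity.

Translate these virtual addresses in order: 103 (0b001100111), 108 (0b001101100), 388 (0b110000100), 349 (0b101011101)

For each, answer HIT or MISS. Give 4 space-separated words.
vaddr=103: (0,3) not in TLB -> MISS, insert
vaddr=108: (0,3) in TLB -> HIT
vaddr=388: (3,0) not in TLB -> MISS, insert
vaddr=349: (2,2) not in TLB -> MISS, insert

Answer: MISS HIT MISS MISS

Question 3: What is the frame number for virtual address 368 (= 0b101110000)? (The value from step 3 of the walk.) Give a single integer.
vaddr = 368: l1_idx=2, l2_idx=3
L1[2] = 1; L2[1][3] = 32

Answer: 32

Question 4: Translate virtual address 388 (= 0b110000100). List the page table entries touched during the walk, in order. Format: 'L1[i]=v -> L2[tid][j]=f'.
Answer: L1[3]=2 -> L2[2][0]=17

Derivation:
vaddr = 388 = 0b110000100
Split: l1_idx=3, l2_idx=0, offset=4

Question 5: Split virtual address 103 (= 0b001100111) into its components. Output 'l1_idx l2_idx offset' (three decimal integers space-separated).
vaddr = 103 = 0b001100111
  top 2 bits -> l1_idx = 0
  next 2 bits -> l2_idx = 3
  bottom 5 bits -> offset = 7

Answer: 0 3 7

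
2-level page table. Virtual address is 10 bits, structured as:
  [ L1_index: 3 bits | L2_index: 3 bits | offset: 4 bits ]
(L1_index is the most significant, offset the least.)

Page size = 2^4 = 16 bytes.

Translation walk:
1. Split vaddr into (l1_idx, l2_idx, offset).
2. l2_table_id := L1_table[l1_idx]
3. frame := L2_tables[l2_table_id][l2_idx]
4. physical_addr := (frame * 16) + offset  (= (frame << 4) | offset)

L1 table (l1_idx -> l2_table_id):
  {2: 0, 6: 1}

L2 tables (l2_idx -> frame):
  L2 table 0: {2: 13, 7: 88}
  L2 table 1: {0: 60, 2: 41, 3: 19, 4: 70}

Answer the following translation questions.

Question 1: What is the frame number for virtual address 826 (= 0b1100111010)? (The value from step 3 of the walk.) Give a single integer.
vaddr = 826: l1_idx=6, l2_idx=3
L1[6] = 1; L2[1][3] = 19

Answer: 19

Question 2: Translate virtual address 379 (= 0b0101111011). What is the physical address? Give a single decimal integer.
Answer: 1419

Derivation:
vaddr = 379 = 0b0101111011
Split: l1_idx=2, l2_idx=7, offset=11
L1[2] = 0
L2[0][7] = 88
paddr = 88 * 16 + 11 = 1419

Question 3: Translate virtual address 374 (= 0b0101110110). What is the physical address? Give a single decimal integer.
vaddr = 374 = 0b0101110110
Split: l1_idx=2, l2_idx=7, offset=6
L1[2] = 0
L2[0][7] = 88
paddr = 88 * 16 + 6 = 1414

Answer: 1414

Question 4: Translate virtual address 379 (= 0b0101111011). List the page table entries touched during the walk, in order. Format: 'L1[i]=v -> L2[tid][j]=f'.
Answer: L1[2]=0 -> L2[0][7]=88

Derivation:
vaddr = 379 = 0b0101111011
Split: l1_idx=2, l2_idx=7, offset=11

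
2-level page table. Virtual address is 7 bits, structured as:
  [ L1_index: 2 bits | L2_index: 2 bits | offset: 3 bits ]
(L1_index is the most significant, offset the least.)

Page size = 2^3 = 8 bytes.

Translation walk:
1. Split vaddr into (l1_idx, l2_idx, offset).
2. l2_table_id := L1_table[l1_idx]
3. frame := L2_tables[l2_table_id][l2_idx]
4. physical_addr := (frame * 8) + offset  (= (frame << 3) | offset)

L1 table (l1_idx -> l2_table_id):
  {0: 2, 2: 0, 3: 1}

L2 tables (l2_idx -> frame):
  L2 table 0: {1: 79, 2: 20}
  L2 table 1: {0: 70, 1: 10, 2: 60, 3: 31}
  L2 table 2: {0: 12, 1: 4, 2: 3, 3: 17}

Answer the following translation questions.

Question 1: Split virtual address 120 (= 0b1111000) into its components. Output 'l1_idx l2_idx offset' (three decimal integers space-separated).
vaddr = 120 = 0b1111000
  top 2 bits -> l1_idx = 3
  next 2 bits -> l2_idx = 3
  bottom 3 bits -> offset = 0

Answer: 3 3 0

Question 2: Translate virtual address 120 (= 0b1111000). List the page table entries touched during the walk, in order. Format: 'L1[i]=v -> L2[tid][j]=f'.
Answer: L1[3]=1 -> L2[1][3]=31

Derivation:
vaddr = 120 = 0b1111000
Split: l1_idx=3, l2_idx=3, offset=0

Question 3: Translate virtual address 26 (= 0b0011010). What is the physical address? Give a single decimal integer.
vaddr = 26 = 0b0011010
Split: l1_idx=0, l2_idx=3, offset=2
L1[0] = 2
L2[2][3] = 17
paddr = 17 * 8 + 2 = 138

Answer: 138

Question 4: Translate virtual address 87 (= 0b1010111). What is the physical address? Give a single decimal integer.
vaddr = 87 = 0b1010111
Split: l1_idx=2, l2_idx=2, offset=7
L1[2] = 0
L2[0][2] = 20
paddr = 20 * 8 + 7 = 167

Answer: 167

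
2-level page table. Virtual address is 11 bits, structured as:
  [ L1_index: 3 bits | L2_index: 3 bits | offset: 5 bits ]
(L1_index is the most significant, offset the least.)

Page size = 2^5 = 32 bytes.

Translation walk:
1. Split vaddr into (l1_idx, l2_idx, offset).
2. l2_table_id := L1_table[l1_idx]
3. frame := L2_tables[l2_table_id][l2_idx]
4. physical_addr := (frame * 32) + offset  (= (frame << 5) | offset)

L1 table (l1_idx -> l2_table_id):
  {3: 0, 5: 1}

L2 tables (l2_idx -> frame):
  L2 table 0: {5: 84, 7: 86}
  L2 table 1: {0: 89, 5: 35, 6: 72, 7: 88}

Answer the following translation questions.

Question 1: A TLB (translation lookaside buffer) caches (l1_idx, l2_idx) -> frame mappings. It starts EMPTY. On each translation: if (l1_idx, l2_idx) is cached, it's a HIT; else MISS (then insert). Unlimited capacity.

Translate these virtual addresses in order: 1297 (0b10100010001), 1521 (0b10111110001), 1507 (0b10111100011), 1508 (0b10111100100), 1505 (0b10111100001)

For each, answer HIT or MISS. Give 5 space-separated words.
Answer: MISS MISS HIT HIT HIT

Derivation:
vaddr=1297: (5,0) not in TLB -> MISS, insert
vaddr=1521: (5,7) not in TLB -> MISS, insert
vaddr=1507: (5,7) in TLB -> HIT
vaddr=1508: (5,7) in TLB -> HIT
vaddr=1505: (5,7) in TLB -> HIT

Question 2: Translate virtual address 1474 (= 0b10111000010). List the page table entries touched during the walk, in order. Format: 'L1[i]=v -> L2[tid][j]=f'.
vaddr = 1474 = 0b10111000010
Split: l1_idx=5, l2_idx=6, offset=2

Answer: L1[5]=1 -> L2[1][6]=72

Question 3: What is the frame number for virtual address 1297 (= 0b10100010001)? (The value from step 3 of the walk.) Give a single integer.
Answer: 89

Derivation:
vaddr = 1297: l1_idx=5, l2_idx=0
L1[5] = 1; L2[1][0] = 89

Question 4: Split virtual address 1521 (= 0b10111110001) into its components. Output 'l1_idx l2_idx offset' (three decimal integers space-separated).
vaddr = 1521 = 0b10111110001
  top 3 bits -> l1_idx = 5
  next 3 bits -> l2_idx = 7
  bottom 5 bits -> offset = 17

Answer: 5 7 17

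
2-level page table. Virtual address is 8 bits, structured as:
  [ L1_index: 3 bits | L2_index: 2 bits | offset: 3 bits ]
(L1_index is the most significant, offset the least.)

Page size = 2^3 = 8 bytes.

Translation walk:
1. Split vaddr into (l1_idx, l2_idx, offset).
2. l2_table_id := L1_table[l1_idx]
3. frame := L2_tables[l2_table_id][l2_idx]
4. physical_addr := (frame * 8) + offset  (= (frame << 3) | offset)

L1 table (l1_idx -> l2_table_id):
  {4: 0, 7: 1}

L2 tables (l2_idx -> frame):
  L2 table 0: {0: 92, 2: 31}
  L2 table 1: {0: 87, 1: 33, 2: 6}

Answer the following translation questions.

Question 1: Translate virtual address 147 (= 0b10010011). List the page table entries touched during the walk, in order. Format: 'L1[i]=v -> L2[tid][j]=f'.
vaddr = 147 = 0b10010011
Split: l1_idx=4, l2_idx=2, offset=3

Answer: L1[4]=0 -> L2[0][2]=31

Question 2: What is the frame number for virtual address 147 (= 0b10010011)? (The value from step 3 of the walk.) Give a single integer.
vaddr = 147: l1_idx=4, l2_idx=2
L1[4] = 0; L2[0][2] = 31

Answer: 31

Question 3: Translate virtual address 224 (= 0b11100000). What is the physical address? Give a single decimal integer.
Answer: 696

Derivation:
vaddr = 224 = 0b11100000
Split: l1_idx=7, l2_idx=0, offset=0
L1[7] = 1
L2[1][0] = 87
paddr = 87 * 8 + 0 = 696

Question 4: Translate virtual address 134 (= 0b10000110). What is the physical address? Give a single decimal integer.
Answer: 742

Derivation:
vaddr = 134 = 0b10000110
Split: l1_idx=4, l2_idx=0, offset=6
L1[4] = 0
L2[0][0] = 92
paddr = 92 * 8 + 6 = 742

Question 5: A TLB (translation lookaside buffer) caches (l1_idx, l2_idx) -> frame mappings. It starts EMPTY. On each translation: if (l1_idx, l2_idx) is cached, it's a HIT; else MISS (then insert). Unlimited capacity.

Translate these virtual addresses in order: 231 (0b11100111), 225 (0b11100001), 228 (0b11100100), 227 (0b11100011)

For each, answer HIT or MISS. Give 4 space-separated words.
vaddr=231: (7,0) not in TLB -> MISS, insert
vaddr=225: (7,0) in TLB -> HIT
vaddr=228: (7,0) in TLB -> HIT
vaddr=227: (7,0) in TLB -> HIT

Answer: MISS HIT HIT HIT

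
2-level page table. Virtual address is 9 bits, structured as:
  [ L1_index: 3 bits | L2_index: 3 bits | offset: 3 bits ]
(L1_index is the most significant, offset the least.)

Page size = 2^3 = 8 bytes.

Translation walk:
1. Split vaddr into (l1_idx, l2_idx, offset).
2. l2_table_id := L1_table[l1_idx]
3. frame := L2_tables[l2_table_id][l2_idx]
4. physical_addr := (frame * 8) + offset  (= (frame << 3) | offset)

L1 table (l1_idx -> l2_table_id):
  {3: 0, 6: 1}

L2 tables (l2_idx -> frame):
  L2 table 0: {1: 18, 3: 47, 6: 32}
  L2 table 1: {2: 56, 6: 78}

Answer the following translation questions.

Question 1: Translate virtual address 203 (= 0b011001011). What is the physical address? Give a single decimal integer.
Answer: 147

Derivation:
vaddr = 203 = 0b011001011
Split: l1_idx=3, l2_idx=1, offset=3
L1[3] = 0
L2[0][1] = 18
paddr = 18 * 8 + 3 = 147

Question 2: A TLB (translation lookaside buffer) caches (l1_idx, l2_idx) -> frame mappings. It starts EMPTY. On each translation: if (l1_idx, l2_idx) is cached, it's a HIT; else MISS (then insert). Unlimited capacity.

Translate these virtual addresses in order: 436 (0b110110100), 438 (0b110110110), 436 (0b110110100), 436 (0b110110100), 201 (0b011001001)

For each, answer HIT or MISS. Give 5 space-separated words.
Answer: MISS HIT HIT HIT MISS

Derivation:
vaddr=436: (6,6) not in TLB -> MISS, insert
vaddr=438: (6,6) in TLB -> HIT
vaddr=436: (6,6) in TLB -> HIT
vaddr=436: (6,6) in TLB -> HIT
vaddr=201: (3,1) not in TLB -> MISS, insert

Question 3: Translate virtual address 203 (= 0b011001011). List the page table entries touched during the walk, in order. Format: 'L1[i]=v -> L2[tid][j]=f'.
vaddr = 203 = 0b011001011
Split: l1_idx=3, l2_idx=1, offset=3

Answer: L1[3]=0 -> L2[0][1]=18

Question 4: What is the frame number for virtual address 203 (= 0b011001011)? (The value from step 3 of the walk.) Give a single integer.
vaddr = 203: l1_idx=3, l2_idx=1
L1[3] = 0; L2[0][1] = 18

Answer: 18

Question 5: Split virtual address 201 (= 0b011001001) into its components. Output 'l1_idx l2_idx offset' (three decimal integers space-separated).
Answer: 3 1 1

Derivation:
vaddr = 201 = 0b011001001
  top 3 bits -> l1_idx = 3
  next 3 bits -> l2_idx = 1
  bottom 3 bits -> offset = 1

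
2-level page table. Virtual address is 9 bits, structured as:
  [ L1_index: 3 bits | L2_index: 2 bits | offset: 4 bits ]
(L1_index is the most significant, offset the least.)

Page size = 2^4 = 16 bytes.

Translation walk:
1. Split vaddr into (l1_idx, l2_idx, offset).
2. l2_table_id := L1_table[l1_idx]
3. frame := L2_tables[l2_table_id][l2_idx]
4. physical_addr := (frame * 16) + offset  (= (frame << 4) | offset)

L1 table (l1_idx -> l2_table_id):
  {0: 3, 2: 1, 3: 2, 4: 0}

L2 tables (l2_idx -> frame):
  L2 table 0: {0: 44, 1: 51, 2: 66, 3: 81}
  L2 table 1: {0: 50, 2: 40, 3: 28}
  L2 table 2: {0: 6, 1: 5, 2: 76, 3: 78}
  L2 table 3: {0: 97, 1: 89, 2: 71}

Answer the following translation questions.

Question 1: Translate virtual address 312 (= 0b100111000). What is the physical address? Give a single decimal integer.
Answer: 1304

Derivation:
vaddr = 312 = 0b100111000
Split: l1_idx=4, l2_idx=3, offset=8
L1[4] = 0
L2[0][3] = 81
paddr = 81 * 16 + 8 = 1304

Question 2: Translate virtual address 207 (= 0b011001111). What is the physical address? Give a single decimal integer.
Answer: 111

Derivation:
vaddr = 207 = 0b011001111
Split: l1_idx=3, l2_idx=0, offset=15
L1[3] = 2
L2[2][0] = 6
paddr = 6 * 16 + 15 = 111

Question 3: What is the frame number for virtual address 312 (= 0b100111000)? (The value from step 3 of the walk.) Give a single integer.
Answer: 81

Derivation:
vaddr = 312: l1_idx=4, l2_idx=3
L1[4] = 0; L2[0][3] = 81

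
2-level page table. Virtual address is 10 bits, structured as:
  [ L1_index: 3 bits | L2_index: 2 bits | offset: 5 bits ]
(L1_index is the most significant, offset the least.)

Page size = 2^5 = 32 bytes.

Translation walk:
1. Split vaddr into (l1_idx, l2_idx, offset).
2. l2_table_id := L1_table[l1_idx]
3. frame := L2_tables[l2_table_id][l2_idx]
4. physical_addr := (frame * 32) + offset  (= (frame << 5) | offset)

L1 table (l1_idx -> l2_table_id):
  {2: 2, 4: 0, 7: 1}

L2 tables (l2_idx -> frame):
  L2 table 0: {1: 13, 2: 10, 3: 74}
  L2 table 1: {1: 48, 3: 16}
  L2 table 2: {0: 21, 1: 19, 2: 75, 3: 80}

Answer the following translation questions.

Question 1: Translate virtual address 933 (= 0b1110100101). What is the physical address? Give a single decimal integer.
vaddr = 933 = 0b1110100101
Split: l1_idx=7, l2_idx=1, offset=5
L1[7] = 1
L2[1][1] = 48
paddr = 48 * 32 + 5 = 1541

Answer: 1541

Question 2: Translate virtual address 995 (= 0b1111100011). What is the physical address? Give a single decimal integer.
Answer: 515

Derivation:
vaddr = 995 = 0b1111100011
Split: l1_idx=7, l2_idx=3, offset=3
L1[7] = 1
L2[1][3] = 16
paddr = 16 * 32 + 3 = 515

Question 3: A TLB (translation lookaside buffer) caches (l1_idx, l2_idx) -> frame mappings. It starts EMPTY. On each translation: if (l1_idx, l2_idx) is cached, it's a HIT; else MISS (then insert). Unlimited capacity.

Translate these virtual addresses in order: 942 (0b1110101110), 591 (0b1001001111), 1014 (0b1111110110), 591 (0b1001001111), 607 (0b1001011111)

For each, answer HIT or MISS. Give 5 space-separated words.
vaddr=942: (7,1) not in TLB -> MISS, insert
vaddr=591: (4,2) not in TLB -> MISS, insert
vaddr=1014: (7,3) not in TLB -> MISS, insert
vaddr=591: (4,2) in TLB -> HIT
vaddr=607: (4,2) in TLB -> HIT

Answer: MISS MISS MISS HIT HIT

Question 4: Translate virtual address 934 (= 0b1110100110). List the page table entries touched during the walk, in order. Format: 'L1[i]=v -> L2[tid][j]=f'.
Answer: L1[7]=1 -> L2[1][1]=48

Derivation:
vaddr = 934 = 0b1110100110
Split: l1_idx=7, l2_idx=1, offset=6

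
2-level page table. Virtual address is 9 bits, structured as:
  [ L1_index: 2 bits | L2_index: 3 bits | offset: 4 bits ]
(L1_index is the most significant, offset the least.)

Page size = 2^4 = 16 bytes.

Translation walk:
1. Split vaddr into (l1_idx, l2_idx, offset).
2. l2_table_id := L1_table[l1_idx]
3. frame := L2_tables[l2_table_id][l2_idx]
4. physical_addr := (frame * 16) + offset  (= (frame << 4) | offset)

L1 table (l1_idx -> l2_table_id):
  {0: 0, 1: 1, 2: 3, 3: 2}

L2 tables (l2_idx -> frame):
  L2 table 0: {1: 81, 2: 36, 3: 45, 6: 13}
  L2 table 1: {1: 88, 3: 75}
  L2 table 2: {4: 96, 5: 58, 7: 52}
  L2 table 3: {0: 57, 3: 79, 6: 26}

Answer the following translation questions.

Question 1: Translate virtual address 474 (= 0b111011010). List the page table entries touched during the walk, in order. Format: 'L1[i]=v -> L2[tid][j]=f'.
Answer: L1[3]=2 -> L2[2][5]=58

Derivation:
vaddr = 474 = 0b111011010
Split: l1_idx=3, l2_idx=5, offset=10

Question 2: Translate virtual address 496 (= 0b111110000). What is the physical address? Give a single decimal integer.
Answer: 832

Derivation:
vaddr = 496 = 0b111110000
Split: l1_idx=3, l2_idx=7, offset=0
L1[3] = 2
L2[2][7] = 52
paddr = 52 * 16 + 0 = 832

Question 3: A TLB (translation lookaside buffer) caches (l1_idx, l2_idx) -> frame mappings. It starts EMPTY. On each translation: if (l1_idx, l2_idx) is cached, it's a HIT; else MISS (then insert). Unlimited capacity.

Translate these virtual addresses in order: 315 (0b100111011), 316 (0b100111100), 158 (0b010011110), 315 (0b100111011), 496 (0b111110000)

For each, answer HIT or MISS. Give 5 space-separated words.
vaddr=315: (2,3) not in TLB -> MISS, insert
vaddr=316: (2,3) in TLB -> HIT
vaddr=158: (1,1) not in TLB -> MISS, insert
vaddr=315: (2,3) in TLB -> HIT
vaddr=496: (3,7) not in TLB -> MISS, insert

Answer: MISS HIT MISS HIT MISS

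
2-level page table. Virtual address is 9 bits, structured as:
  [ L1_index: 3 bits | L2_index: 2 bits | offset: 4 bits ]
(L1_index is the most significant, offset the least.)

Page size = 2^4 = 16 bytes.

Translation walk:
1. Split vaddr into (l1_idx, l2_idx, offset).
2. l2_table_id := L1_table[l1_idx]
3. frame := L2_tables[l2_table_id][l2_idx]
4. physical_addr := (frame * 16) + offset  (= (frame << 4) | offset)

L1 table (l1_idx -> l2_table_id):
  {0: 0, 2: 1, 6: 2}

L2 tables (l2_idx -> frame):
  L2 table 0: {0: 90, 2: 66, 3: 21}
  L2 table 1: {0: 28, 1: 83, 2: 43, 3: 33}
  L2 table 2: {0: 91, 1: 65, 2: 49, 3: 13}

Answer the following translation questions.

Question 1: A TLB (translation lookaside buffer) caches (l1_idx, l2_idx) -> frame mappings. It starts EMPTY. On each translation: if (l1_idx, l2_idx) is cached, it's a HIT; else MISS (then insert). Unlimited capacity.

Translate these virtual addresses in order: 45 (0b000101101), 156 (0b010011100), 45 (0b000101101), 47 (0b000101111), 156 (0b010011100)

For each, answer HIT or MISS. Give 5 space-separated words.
Answer: MISS MISS HIT HIT HIT

Derivation:
vaddr=45: (0,2) not in TLB -> MISS, insert
vaddr=156: (2,1) not in TLB -> MISS, insert
vaddr=45: (0,2) in TLB -> HIT
vaddr=47: (0,2) in TLB -> HIT
vaddr=156: (2,1) in TLB -> HIT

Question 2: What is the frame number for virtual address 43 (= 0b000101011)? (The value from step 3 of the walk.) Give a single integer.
vaddr = 43: l1_idx=0, l2_idx=2
L1[0] = 0; L2[0][2] = 66

Answer: 66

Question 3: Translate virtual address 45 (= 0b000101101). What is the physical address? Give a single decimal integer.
Answer: 1069

Derivation:
vaddr = 45 = 0b000101101
Split: l1_idx=0, l2_idx=2, offset=13
L1[0] = 0
L2[0][2] = 66
paddr = 66 * 16 + 13 = 1069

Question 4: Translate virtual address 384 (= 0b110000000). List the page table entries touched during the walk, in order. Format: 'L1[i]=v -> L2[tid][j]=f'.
vaddr = 384 = 0b110000000
Split: l1_idx=6, l2_idx=0, offset=0

Answer: L1[6]=2 -> L2[2][0]=91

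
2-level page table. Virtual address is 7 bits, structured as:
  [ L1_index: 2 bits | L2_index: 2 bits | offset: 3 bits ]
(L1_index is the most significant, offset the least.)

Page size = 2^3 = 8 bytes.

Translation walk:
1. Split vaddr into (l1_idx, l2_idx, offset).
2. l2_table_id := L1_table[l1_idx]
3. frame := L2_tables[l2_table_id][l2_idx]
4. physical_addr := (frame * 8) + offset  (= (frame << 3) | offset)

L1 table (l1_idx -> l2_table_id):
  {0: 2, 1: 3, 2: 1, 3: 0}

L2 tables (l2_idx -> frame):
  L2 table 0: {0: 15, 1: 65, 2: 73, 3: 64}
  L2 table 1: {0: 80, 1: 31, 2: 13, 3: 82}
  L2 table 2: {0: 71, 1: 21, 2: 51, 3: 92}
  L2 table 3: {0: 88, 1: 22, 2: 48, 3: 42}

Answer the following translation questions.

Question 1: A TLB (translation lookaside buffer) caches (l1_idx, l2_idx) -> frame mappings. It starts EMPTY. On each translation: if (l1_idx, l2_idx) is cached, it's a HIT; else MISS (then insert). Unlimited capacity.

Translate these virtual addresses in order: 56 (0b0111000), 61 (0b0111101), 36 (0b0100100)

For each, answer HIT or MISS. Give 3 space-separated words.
vaddr=56: (1,3) not in TLB -> MISS, insert
vaddr=61: (1,3) in TLB -> HIT
vaddr=36: (1,0) not in TLB -> MISS, insert

Answer: MISS HIT MISS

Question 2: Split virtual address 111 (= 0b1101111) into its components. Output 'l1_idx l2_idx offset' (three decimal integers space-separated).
vaddr = 111 = 0b1101111
  top 2 bits -> l1_idx = 3
  next 2 bits -> l2_idx = 1
  bottom 3 bits -> offset = 7

Answer: 3 1 7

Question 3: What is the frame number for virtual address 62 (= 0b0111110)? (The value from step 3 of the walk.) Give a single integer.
vaddr = 62: l1_idx=1, l2_idx=3
L1[1] = 3; L2[3][3] = 42

Answer: 42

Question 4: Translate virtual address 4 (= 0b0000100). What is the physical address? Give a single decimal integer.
Answer: 572

Derivation:
vaddr = 4 = 0b0000100
Split: l1_idx=0, l2_idx=0, offset=4
L1[0] = 2
L2[2][0] = 71
paddr = 71 * 8 + 4 = 572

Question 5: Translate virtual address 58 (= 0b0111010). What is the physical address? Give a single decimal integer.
Answer: 338

Derivation:
vaddr = 58 = 0b0111010
Split: l1_idx=1, l2_idx=3, offset=2
L1[1] = 3
L2[3][3] = 42
paddr = 42 * 8 + 2 = 338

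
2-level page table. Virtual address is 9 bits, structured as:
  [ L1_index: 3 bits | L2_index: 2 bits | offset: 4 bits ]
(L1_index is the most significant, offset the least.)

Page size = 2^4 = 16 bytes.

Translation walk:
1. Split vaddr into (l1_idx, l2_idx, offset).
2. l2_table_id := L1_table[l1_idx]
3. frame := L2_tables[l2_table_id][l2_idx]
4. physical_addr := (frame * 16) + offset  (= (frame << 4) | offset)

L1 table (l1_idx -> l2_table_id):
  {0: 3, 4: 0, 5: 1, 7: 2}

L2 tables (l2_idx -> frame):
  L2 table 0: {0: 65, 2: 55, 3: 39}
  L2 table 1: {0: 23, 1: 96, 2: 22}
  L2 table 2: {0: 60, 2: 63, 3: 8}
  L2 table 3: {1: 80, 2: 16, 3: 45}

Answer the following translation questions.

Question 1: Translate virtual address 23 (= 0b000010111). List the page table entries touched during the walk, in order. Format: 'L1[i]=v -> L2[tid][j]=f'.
Answer: L1[0]=3 -> L2[3][1]=80

Derivation:
vaddr = 23 = 0b000010111
Split: l1_idx=0, l2_idx=1, offset=7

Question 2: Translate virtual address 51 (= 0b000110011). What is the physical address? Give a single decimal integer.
vaddr = 51 = 0b000110011
Split: l1_idx=0, l2_idx=3, offset=3
L1[0] = 3
L2[3][3] = 45
paddr = 45 * 16 + 3 = 723

Answer: 723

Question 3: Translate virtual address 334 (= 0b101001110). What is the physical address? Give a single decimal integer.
vaddr = 334 = 0b101001110
Split: l1_idx=5, l2_idx=0, offset=14
L1[5] = 1
L2[1][0] = 23
paddr = 23 * 16 + 14 = 382

Answer: 382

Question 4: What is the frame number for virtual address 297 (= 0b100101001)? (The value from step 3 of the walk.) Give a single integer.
vaddr = 297: l1_idx=4, l2_idx=2
L1[4] = 0; L2[0][2] = 55

Answer: 55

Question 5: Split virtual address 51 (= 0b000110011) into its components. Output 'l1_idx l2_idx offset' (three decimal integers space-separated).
vaddr = 51 = 0b000110011
  top 3 bits -> l1_idx = 0
  next 2 bits -> l2_idx = 3
  bottom 4 bits -> offset = 3

Answer: 0 3 3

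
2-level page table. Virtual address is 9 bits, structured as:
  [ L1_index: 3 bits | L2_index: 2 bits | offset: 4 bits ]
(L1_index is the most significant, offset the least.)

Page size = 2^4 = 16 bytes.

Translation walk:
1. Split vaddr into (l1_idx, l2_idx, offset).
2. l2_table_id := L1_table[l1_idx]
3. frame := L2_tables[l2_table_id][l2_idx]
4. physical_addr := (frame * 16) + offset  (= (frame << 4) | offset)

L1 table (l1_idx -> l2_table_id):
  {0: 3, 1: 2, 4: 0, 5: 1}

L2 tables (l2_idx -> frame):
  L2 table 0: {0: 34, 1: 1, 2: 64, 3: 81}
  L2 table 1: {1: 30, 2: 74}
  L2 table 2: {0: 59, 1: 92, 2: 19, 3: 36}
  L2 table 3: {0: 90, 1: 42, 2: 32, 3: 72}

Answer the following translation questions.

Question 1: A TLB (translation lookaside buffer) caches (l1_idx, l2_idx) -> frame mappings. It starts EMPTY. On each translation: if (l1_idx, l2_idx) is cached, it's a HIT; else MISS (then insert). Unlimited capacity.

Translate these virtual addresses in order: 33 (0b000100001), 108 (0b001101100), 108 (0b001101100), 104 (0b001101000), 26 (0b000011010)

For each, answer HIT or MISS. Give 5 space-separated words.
vaddr=33: (0,2) not in TLB -> MISS, insert
vaddr=108: (1,2) not in TLB -> MISS, insert
vaddr=108: (1,2) in TLB -> HIT
vaddr=104: (1,2) in TLB -> HIT
vaddr=26: (0,1) not in TLB -> MISS, insert

Answer: MISS MISS HIT HIT MISS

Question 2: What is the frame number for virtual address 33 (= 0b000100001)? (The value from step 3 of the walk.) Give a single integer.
vaddr = 33: l1_idx=0, l2_idx=2
L1[0] = 3; L2[3][2] = 32

Answer: 32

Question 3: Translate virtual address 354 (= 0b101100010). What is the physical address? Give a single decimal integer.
Answer: 1186

Derivation:
vaddr = 354 = 0b101100010
Split: l1_idx=5, l2_idx=2, offset=2
L1[5] = 1
L2[1][2] = 74
paddr = 74 * 16 + 2 = 1186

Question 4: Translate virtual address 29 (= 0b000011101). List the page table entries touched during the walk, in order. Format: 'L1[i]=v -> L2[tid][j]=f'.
Answer: L1[0]=3 -> L2[3][1]=42

Derivation:
vaddr = 29 = 0b000011101
Split: l1_idx=0, l2_idx=1, offset=13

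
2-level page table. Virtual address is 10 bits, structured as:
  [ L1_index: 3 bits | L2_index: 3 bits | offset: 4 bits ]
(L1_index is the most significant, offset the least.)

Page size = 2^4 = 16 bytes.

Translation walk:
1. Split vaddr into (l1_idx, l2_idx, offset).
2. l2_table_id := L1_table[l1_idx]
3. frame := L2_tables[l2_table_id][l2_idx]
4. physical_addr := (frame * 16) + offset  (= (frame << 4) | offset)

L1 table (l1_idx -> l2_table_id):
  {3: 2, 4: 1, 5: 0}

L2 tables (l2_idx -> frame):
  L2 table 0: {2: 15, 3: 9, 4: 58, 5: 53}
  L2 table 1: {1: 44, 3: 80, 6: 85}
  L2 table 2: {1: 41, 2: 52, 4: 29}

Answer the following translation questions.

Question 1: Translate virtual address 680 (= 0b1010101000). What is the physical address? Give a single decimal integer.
Answer: 248

Derivation:
vaddr = 680 = 0b1010101000
Split: l1_idx=5, l2_idx=2, offset=8
L1[5] = 0
L2[0][2] = 15
paddr = 15 * 16 + 8 = 248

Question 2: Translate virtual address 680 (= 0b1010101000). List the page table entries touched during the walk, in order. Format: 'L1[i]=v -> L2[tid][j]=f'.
Answer: L1[5]=0 -> L2[0][2]=15

Derivation:
vaddr = 680 = 0b1010101000
Split: l1_idx=5, l2_idx=2, offset=8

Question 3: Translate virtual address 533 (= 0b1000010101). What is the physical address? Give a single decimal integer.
vaddr = 533 = 0b1000010101
Split: l1_idx=4, l2_idx=1, offset=5
L1[4] = 1
L2[1][1] = 44
paddr = 44 * 16 + 5 = 709

Answer: 709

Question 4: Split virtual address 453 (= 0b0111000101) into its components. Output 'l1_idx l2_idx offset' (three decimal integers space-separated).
Answer: 3 4 5

Derivation:
vaddr = 453 = 0b0111000101
  top 3 bits -> l1_idx = 3
  next 3 bits -> l2_idx = 4
  bottom 4 bits -> offset = 5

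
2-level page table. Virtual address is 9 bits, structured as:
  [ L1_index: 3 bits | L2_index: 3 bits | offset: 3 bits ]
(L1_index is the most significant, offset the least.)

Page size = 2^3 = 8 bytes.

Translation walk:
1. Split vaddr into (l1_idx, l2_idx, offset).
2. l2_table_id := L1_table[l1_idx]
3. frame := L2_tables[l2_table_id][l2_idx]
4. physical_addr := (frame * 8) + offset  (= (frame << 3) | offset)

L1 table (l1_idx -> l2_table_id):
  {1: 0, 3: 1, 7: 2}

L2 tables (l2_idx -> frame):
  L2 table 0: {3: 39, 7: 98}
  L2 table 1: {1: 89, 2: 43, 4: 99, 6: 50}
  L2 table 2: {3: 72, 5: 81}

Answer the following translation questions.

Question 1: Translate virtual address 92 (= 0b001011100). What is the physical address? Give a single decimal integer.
vaddr = 92 = 0b001011100
Split: l1_idx=1, l2_idx=3, offset=4
L1[1] = 0
L2[0][3] = 39
paddr = 39 * 8 + 4 = 316

Answer: 316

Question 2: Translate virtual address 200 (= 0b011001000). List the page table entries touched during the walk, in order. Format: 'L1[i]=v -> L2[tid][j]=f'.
Answer: L1[3]=1 -> L2[1][1]=89

Derivation:
vaddr = 200 = 0b011001000
Split: l1_idx=3, l2_idx=1, offset=0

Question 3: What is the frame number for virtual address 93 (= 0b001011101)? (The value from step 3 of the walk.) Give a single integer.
Answer: 39

Derivation:
vaddr = 93: l1_idx=1, l2_idx=3
L1[1] = 0; L2[0][3] = 39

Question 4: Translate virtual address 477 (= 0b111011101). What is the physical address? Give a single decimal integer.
vaddr = 477 = 0b111011101
Split: l1_idx=7, l2_idx=3, offset=5
L1[7] = 2
L2[2][3] = 72
paddr = 72 * 8 + 5 = 581

Answer: 581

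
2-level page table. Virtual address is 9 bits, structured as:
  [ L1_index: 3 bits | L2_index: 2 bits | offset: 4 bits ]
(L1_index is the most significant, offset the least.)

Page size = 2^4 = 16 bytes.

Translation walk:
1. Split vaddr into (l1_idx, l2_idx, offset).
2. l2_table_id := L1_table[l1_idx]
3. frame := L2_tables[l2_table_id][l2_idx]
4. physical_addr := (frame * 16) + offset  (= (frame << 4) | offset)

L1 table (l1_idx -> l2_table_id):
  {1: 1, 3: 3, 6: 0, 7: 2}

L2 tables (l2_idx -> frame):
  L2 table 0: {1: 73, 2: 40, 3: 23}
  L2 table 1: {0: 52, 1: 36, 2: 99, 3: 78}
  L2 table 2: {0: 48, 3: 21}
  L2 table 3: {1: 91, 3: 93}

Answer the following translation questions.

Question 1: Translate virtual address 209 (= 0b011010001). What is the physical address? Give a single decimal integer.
vaddr = 209 = 0b011010001
Split: l1_idx=3, l2_idx=1, offset=1
L1[3] = 3
L2[3][1] = 91
paddr = 91 * 16 + 1 = 1457

Answer: 1457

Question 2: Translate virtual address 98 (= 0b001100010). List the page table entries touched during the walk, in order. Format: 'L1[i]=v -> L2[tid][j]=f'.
vaddr = 98 = 0b001100010
Split: l1_idx=1, l2_idx=2, offset=2

Answer: L1[1]=1 -> L2[1][2]=99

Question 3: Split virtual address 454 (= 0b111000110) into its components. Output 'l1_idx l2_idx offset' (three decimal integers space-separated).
Answer: 7 0 6

Derivation:
vaddr = 454 = 0b111000110
  top 3 bits -> l1_idx = 7
  next 2 bits -> l2_idx = 0
  bottom 4 bits -> offset = 6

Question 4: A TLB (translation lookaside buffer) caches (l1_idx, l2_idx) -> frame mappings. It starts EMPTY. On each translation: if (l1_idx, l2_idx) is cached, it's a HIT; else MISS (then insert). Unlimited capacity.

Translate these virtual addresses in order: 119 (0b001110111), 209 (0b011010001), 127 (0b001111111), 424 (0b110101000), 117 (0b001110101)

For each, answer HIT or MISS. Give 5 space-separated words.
vaddr=119: (1,3) not in TLB -> MISS, insert
vaddr=209: (3,1) not in TLB -> MISS, insert
vaddr=127: (1,3) in TLB -> HIT
vaddr=424: (6,2) not in TLB -> MISS, insert
vaddr=117: (1,3) in TLB -> HIT

Answer: MISS MISS HIT MISS HIT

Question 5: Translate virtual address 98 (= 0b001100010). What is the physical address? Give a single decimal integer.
vaddr = 98 = 0b001100010
Split: l1_idx=1, l2_idx=2, offset=2
L1[1] = 1
L2[1][2] = 99
paddr = 99 * 16 + 2 = 1586

Answer: 1586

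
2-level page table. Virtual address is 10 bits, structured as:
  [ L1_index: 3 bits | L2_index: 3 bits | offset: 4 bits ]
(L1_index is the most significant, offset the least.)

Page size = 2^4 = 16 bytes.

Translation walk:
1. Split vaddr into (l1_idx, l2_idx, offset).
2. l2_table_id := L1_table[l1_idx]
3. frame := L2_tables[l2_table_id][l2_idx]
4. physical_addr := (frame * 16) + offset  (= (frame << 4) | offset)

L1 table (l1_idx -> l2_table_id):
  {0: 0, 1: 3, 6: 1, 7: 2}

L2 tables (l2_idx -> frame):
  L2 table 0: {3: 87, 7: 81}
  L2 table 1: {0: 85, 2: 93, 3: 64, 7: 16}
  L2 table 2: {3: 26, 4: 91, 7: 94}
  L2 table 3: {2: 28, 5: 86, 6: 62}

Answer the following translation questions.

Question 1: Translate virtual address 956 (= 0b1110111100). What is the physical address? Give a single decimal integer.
Answer: 428

Derivation:
vaddr = 956 = 0b1110111100
Split: l1_idx=7, l2_idx=3, offset=12
L1[7] = 2
L2[2][3] = 26
paddr = 26 * 16 + 12 = 428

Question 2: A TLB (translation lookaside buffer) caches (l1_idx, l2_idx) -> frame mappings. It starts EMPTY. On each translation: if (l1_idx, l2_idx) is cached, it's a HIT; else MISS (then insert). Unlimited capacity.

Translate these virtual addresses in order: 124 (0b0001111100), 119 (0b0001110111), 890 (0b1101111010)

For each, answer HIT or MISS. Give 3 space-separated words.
vaddr=124: (0,7) not in TLB -> MISS, insert
vaddr=119: (0,7) in TLB -> HIT
vaddr=890: (6,7) not in TLB -> MISS, insert

Answer: MISS HIT MISS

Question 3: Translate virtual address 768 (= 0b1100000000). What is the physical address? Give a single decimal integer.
vaddr = 768 = 0b1100000000
Split: l1_idx=6, l2_idx=0, offset=0
L1[6] = 1
L2[1][0] = 85
paddr = 85 * 16 + 0 = 1360

Answer: 1360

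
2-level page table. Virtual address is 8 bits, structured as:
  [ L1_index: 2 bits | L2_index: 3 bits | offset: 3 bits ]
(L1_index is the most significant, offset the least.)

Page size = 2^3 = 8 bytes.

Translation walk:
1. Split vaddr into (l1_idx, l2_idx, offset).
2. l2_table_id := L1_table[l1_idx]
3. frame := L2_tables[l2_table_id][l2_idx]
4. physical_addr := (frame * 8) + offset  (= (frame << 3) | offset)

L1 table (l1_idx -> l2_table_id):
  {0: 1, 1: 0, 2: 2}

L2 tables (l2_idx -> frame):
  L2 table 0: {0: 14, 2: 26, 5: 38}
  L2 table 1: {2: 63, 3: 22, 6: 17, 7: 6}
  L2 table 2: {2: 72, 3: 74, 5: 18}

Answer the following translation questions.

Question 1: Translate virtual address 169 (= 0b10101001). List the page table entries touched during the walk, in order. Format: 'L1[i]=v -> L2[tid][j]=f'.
vaddr = 169 = 0b10101001
Split: l1_idx=2, l2_idx=5, offset=1

Answer: L1[2]=2 -> L2[2][5]=18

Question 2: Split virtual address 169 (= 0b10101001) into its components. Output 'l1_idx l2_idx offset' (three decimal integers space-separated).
Answer: 2 5 1

Derivation:
vaddr = 169 = 0b10101001
  top 2 bits -> l1_idx = 2
  next 3 bits -> l2_idx = 5
  bottom 3 bits -> offset = 1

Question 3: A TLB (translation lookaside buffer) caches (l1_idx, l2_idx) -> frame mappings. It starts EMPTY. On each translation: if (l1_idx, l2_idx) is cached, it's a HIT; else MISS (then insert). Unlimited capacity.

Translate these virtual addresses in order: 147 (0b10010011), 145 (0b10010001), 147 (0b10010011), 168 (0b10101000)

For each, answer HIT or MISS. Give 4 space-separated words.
Answer: MISS HIT HIT MISS

Derivation:
vaddr=147: (2,2) not in TLB -> MISS, insert
vaddr=145: (2,2) in TLB -> HIT
vaddr=147: (2,2) in TLB -> HIT
vaddr=168: (2,5) not in TLB -> MISS, insert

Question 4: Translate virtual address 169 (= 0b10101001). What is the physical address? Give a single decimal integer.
Answer: 145

Derivation:
vaddr = 169 = 0b10101001
Split: l1_idx=2, l2_idx=5, offset=1
L1[2] = 2
L2[2][5] = 18
paddr = 18 * 8 + 1 = 145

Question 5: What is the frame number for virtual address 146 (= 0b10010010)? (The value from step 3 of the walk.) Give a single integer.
vaddr = 146: l1_idx=2, l2_idx=2
L1[2] = 2; L2[2][2] = 72

Answer: 72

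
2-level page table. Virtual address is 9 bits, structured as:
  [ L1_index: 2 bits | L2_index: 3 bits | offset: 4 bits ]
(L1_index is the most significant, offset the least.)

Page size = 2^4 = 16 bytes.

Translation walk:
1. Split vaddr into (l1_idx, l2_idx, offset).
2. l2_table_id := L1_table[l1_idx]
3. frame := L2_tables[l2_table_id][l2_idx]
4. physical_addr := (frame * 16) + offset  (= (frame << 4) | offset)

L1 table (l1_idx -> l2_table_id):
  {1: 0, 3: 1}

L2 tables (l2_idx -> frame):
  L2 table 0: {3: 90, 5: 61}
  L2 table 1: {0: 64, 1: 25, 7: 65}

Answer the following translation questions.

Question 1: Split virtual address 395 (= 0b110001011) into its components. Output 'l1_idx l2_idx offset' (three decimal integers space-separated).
vaddr = 395 = 0b110001011
  top 2 bits -> l1_idx = 3
  next 3 bits -> l2_idx = 0
  bottom 4 bits -> offset = 11

Answer: 3 0 11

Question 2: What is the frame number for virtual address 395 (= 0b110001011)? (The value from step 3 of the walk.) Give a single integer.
Answer: 64

Derivation:
vaddr = 395: l1_idx=3, l2_idx=0
L1[3] = 1; L2[1][0] = 64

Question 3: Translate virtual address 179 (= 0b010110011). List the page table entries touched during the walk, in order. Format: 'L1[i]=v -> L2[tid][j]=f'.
Answer: L1[1]=0 -> L2[0][3]=90

Derivation:
vaddr = 179 = 0b010110011
Split: l1_idx=1, l2_idx=3, offset=3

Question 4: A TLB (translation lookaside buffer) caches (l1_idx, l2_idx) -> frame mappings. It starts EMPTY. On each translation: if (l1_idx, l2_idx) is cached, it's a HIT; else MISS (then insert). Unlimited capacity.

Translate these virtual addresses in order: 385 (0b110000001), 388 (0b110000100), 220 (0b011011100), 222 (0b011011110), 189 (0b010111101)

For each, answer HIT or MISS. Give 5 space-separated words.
vaddr=385: (3,0) not in TLB -> MISS, insert
vaddr=388: (3,0) in TLB -> HIT
vaddr=220: (1,5) not in TLB -> MISS, insert
vaddr=222: (1,5) in TLB -> HIT
vaddr=189: (1,3) not in TLB -> MISS, insert

Answer: MISS HIT MISS HIT MISS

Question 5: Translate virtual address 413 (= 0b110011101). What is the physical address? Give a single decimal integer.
Answer: 413

Derivation:
vaddr = 413 = 0b110011101
Split: l1_idx=3, l2_idx=1, offset=13
L1[3] = 1
L2[1][1] = 25
paddr = 25 * 16 + 13 = 413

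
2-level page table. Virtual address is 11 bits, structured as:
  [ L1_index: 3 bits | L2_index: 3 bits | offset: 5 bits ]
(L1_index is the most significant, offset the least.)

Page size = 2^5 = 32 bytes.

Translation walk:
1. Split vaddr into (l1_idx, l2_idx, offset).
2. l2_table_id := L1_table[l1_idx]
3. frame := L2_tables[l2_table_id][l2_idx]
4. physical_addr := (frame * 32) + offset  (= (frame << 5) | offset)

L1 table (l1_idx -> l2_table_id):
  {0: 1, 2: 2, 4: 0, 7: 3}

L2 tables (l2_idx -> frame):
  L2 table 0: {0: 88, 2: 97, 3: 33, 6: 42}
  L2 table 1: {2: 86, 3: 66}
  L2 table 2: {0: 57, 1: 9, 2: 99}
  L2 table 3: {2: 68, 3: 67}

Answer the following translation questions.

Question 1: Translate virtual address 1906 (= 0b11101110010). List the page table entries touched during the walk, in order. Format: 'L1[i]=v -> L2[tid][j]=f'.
vaddr = 1906 = 0b11101110010
Split: l1_idx=7, l2_idx=3, offset=18

Answer: L1[7]=3 -> L2[3][3]=67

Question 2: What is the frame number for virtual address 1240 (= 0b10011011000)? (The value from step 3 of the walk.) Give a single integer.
Answer: 42

Derivation:
vaddr = 1240: l1_idx=4, l2_idx=6
L1[4] = 0; L2[0][6] = 42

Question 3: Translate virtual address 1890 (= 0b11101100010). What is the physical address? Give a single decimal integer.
Answer: 2146

Derivation:
vaddr = 1890 = 0b11101100010
Split: l1_idx=7, l2_idx=3, offset=2
L1[7] = 3
L2[3][3] = 67
paddr = 67 * 32 + 2 = 2146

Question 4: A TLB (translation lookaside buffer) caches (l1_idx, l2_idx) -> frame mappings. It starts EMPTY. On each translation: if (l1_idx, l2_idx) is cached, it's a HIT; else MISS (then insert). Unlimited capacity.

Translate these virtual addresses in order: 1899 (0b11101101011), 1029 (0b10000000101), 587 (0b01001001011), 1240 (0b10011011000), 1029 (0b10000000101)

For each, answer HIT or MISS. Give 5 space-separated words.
Answer: MISS MISS MISS MISS HIT

Derivation:
vaddr=1899: (7,3) not in TLB -> MISS, insert
vaddr=1029: (4,0) not in TLB -> MISS, insert
vaddr=587: (2,2) not in TLB -> MISS, insert
vaddr=1240: (4,6) not in TLB -> MISS, insert
vaddr=1029: (4,0) in TLB -> HIT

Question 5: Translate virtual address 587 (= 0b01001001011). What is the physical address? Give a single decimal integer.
Answer: 3179

Derivation:
vaddr = 587 = 0b01001001011
Split: l1_idx=2, l2_idx=2, offset=11
L1[2] = 2
L2[2][2] = 99
paddr = 99 * 32 + 11 = 3179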